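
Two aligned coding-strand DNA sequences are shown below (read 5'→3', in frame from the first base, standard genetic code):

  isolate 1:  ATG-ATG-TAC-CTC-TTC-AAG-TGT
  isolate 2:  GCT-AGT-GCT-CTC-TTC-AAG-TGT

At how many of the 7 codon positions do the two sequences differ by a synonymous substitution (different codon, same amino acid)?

Codon 1: ATG Met / GCT Ala — nonsynonymous.
Codon 2: ATG Met / AGT Ser — nonsynonymous.
Codon 3: TAC Tyr / GCT Ala — nonsynonymous.
Codon 4: CTC Leu / CTC Leu — identical.
Codon 5: TTC Phe / TTC Phe — identical.
Codon 6: AAG Lys / AAG Lys — identical.
Codon 7: TGT Cys / TGT Cys — identical.
Synonymous differences: 0.

0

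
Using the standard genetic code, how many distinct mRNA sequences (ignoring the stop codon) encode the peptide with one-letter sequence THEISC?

Thr: 4 codons.
His: 2 codons.
Glu: 2 codons.
Ile: 3 codons.
Ser: 6 codons.
Cys: 2 codons.
4 × 2 × 2 × 3 × 6 × 2 = 576.

576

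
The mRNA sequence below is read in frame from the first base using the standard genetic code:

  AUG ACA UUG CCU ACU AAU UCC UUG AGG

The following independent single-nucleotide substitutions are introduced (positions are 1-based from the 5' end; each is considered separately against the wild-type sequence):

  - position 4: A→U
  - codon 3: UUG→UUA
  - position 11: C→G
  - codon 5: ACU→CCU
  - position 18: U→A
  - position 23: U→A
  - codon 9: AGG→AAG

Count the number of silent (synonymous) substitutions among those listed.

1

Codon 2: ACA (Thr) → UCA (Ser) — missense.
Codon 3: UUG (Leu) → UUA (Leu) — synonymous.
Codon 4: CCU (Pro) → CGU (Arg) — missense.
Codon 5: ACU (Thr) → CCU (Pro) — missense.
Codon 6: AAU (Asn) → AAA (Lys) — missense.
Codon 8: UUG (Leu) → UAG (Stop) — nonsense.
Codon 9: AGG (Arg) → AAG (Lys) — missense.
Synonymous: 1 of 7.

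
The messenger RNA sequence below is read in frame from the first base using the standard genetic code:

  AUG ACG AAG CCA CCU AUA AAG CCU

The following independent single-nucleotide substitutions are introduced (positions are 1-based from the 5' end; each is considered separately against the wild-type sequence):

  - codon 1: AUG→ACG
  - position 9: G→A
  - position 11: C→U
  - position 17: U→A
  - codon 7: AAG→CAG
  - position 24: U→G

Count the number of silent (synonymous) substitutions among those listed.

2

Codon 1: AUG (Met) → ACG (Thr) — missense.
Codon 3: AAG (Lys) → AAA (Lys) — synonymous.
Codon 4: CCA (Pro) → CUA (Leu) — missense.
Codon 6: AUA (Ile) → AAA (Lys) — missense.
Codon 7: AAG (Lys) → CAG (Gln) — missense.
Codon 8: CCU (Pro) → CCG (Pro) — synonymous.
Synonymous: 2 of 6.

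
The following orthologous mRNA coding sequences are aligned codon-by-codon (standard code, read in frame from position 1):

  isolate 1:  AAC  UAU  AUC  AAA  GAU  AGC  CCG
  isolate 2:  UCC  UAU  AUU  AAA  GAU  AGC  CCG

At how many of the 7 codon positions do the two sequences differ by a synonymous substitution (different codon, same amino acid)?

1

Codon 1: AAC Asn / UCC Ser — nonsynonymous.
Codon 2: UAU Tyr / UAU Tyr — identical.
Codon 3: AUC Ile / AUU Ile — synonymous.
Codon 4: AAA Lys / AAA Lys — identical.
Codon 5: GAU Asp / GAU Asp — identical.
Codon 6: AGC Ser / AGC Ser — identical.
Codon 7: CCG Pro / CCG Pro — identical.
Synonymous differences: 1.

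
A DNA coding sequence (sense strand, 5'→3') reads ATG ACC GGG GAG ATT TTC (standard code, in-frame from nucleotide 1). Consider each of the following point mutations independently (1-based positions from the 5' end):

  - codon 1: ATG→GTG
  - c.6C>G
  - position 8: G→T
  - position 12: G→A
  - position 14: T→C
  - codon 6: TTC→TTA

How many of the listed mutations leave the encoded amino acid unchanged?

Codon 1: ATG (Met) → GTG (Val) — missense.
Codon 2: ACC (Thr) → ACG (Thr) — synonymous.
Codon 3: GGG (Gly) → GTG (Val) — missense.
Codon 4: GAG (Glu) → GAA (Glu) — synonymous.
Codon 5: ATT (Ile) → ACT (Thr) — missense.
Codon 6: TTC (Phe) → TTA (Leu) — missense.
Synonymous: 2 of 6.

2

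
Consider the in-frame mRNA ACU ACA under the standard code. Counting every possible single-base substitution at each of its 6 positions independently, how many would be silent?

6

Codon 1 (ACU, Thr): 3 synonymous substitutions.
Codon 2 (ACA, Thr): 3 synonymous substitutions.
Total: 3 + 3 = 6.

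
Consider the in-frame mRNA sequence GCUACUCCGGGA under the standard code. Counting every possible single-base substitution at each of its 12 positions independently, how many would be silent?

12

Codon 1 (GCU, Ala): 3 synonymous substitutions.
Codon 2 (ACU, Thr): 3 synonymous substitutions.
Codon 3 (CCG, Pro): 3 synonymous substitutions.
Codon 4 (GGA, Gly): 3 synonymous substitutions.
Total: 3 + 3 + 3 + 3 = 12.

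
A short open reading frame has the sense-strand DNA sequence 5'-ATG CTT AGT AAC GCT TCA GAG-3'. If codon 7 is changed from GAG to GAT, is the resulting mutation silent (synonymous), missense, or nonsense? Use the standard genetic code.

Position 21 falls in codon 7: GAG → Glu.
After the substitution the codon is GAT → Asp.
Glu ≠ Asp, so this is a missense mutation.

missense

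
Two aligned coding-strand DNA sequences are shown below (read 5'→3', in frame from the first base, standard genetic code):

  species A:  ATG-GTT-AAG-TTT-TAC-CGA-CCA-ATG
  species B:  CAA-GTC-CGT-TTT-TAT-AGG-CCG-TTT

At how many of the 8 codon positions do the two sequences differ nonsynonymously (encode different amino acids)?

3

Codon 1: ATG Met / CAA Gln — nonsynonymous.
Codon 2: GTT Val / GTC Val — synonymous.
Codon 3: AAG Lys / CGT Arg — nonsynonymous.
Codon 4: TTT Phe / TTT Phe — identical.
Codon 5: TAC Tyr / TAT Tyr — synonymous.
Codon 6: CGA Arg / AGG Arg — synonymous.
Codon 7: CCA Pro / CCG Pro — synonymous.
Codon 8: ATG Met / TTT Phe — nonsynonymous.
Nonsynonymous differences: 3.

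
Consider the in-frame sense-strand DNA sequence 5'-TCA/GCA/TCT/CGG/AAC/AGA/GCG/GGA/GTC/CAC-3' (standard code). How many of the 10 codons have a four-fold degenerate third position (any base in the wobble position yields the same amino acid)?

7

Codon 1 TCA (Ser): third position 4-fold.
Codon 2 GCA (Ala): third position 4-fold.
Codon 3 TCT (Ser): third position 4-fold.
Codon 4 CGG (Arg): third position 4-fold.
Codon 5 AAC (Asn): third position 2-fold.
Codon 6 AGA (Arg): third position 2-fold.
Codon 7 GCG (Ala): third position 4-fold.
Codon 8 GGA (Gly): third position 4-fold.
Codon 9 GTC (Val): third position 4-fold.
Codon 10 CAC (His): third position 2-fold.
Four-fold degenerate third positions: 7.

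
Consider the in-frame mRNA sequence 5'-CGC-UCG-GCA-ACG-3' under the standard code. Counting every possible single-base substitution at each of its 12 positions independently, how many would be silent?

Codon 1 (CGC, Arg): 3 synonymous substitutions.
Codon 2 (UCG, Ser): 3 synonymous substitutions.
Codon 3 (GCA, Ala): 3 synonymous substitutions.
Codon 4 (ACG, Thr): 3 synonymous substitutions.
Total: 3 + 3 + 3 + 3 = 12.

12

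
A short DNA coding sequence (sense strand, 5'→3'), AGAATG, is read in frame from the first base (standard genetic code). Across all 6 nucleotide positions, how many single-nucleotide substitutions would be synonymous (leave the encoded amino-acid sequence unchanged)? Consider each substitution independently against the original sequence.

Codon 1 (AGA, Arg): 2 synonymous substitutions.
Codon 2 (ATG, Met): 0 synonymous substitutions.
Total: 2 + 0 = 2.

2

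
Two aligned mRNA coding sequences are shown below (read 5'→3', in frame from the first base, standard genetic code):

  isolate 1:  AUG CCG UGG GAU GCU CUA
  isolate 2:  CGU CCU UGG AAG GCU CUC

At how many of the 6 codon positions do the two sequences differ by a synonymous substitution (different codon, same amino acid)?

2

Codon 1: AUG Met / CGU Arg — nonsynonymous.
Codon 2: CCG Pro / CCU Pro — synonymous.
Codon 3: UGG Trp / UGG Trp — identical.
Codon 4: GAU Asp / AAG Lys — nonsynonymous.
Codon 5: GCU Ala / GCU Ala — identical.
Codon 6: CUA Leu / CUC Leu — synonymous.
Synonymous differences: 2.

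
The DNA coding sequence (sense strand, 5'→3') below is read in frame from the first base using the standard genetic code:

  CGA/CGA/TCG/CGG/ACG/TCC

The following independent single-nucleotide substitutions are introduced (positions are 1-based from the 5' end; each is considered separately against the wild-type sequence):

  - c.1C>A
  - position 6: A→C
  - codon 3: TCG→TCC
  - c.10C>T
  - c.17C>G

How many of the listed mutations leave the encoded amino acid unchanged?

Codon 1: CGA (Arg) → AGA (Arg) — synonymous.
Codon 2: CGA (Arg) → CGC (Arg) — synonymous.
Codon 3: TCG (Ser) → TCC (Ser) — synonymous.
Codon 4: CGG (Arg) → TGG (Trp) — missense.
Codon 6: TCC (Ser) → TGC (Cys) — missense.
Synonymous: 3 of 5.

3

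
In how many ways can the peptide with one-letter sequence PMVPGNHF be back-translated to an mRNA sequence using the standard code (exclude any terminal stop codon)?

Pro: 4 codons.
Met: 1 codon.
Val: 4 codons.
Pro: 4 codons.
Gly: 4 codons.
Asn: 2 codons.
His: 2 codons.
Phe: 2 codons.
4 × 1 × 4 × 4 × 4 × 2 × 2 × 2 = 2048.

2048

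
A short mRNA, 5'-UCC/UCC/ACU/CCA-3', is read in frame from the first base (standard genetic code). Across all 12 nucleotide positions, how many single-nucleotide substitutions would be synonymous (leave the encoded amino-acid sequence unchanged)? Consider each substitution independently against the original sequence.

12

Codon 1 (UCC, Ser): 3 synonymous substitutions.
Codon 2 (UCC, Ser): 3 synonymous substitutions.
Codon 3 (ACU, Thr): 3 synonymous substitutions.
Codon 4 (CCA, Pro): 3 synonymous substitutions.
Total: 3 + 3 + 3 + 3 = 12.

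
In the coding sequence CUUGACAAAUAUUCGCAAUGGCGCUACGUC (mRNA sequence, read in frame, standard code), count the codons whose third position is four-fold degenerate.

Codon 1 CUU (Leu): third position 4-fold.
Codon 2 GAC (Asp): third position 2-fold.
Codon 3 AAA (Lys): third position 2-fold.
Codon 4 UAU (Tyr): third position 2-fold.
Codon 5 UCG (Ser): third position 4-fold.
Codon 6 CAA (Gln): third position 2-fold.
Codon 7 UGG (Trp): third position 1-fold.
Codon 8 CGC (Arg): third position 4-fold.
Codon 9 UAC (Tyr): third position 2-fold.
Codon 10 GUC (Val): third position 4-fold.
Four-fold degenerate third positions: 4.

4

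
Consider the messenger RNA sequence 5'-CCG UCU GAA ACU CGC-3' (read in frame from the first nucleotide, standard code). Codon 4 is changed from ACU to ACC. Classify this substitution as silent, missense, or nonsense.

Position 12 falls in codon 4: ACU → Thr.
After the substitution the codon is ACC → Thr.
Both encode Thr, so the change is synonymous.

silent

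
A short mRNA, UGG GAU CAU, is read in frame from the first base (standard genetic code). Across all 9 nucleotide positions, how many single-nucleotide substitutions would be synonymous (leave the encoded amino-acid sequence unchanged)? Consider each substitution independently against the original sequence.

2

Codon 1 (UGG, Trp): 0 synonymous substitutions.
Codon 2 (GAU, Asp): 1 synonymous substitution.
Codon 3 (CAU, His): 1 synonymous substitution.
Total: 0 + 1 + 1 = 2.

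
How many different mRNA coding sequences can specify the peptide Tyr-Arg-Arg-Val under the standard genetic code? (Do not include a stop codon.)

Tyr: 2 codons.
Arg: 6 codons.
Arg: 6 codons.
Val: 4 codons.
2 × 6 × 6 × 4 = 288.

288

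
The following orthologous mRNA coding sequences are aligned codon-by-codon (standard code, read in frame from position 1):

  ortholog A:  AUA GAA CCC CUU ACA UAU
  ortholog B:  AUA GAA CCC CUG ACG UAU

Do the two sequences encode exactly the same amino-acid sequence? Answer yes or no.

yes

Codon 1: AUA Ile / AUA Ile — identical.
Codon 2: GAA Glu / GAA Glu — identical.
Codon 3: CCC Pro / CCC Pro — identical.
Codon 4: CUU Leu / CUG Leu — synonymous.
Codon 5: ACA Thr / ACG Thr — synonymous.
Codon 6: UAU Tyr / UAU Tyr — identical.
Nonsynonymous differences: 0 → same protein.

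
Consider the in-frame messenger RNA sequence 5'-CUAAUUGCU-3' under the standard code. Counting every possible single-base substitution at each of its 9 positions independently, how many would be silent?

Codon 1 (CUA, Leu): 4 synonymous substitutions.
Codon 2 (AUU, Ile): 2 synonymous substitutions.
Codon 3 (GCU, Ala): 3 synonymous substitutions.
Total: 4 + 2 + 3 = 9.

9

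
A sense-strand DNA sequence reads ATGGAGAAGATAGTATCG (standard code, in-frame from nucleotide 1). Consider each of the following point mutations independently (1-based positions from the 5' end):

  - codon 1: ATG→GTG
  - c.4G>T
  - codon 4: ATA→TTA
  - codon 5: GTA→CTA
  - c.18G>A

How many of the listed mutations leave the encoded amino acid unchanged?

1

Codon 1: ATG (Met) → GTG (Val) — missense.
Codon 2: GAG (Glu) → TAG (Stop) — nonsense.
Codon 4: ATA (Ile) → TTA (Leu) — missense.
Codon 5: GTA (Val) → CTA (Leu) — missense.
Codon 6: TCG (Ser) → TCA (Ser) — synonymous.
Synonymous: 1 of 5.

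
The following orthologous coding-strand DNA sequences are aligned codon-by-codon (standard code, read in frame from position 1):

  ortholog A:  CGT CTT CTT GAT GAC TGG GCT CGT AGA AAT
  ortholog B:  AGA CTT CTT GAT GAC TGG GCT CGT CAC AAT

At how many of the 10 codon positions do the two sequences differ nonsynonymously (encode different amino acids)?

Codon 1: CGT Arg / AGA Arg — synonymous.
Codon 2: CTT Leu / CTT Leu — identical.
Codon 3: CTT Leu / CTT Leu — identical.
Codon 4: GAT Asp / GAT Asp — identical.
Codon 5: GAC Asp / GAC Asp — identical.
Codon 6: TGG Trp / TGG Trp — identical.
Codon 7: GCT Ala / GCT Ala — identical.
Codon 8: CGT Arg / CGT Arg — identical.
Codon 9: AGA Arg / CAC His — nonsynonymous.
Codon 10: AAT Asn / AAT Asn — identical.
Nonsynonymous differences: 1.

1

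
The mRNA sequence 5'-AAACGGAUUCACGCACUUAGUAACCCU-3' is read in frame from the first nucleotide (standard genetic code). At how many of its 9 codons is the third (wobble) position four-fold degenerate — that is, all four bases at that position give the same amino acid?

4

Codon 1 AAA (Lys): third position 2-fold.
Codon 2 CGG (Arg): third position 4-fold.
Codon 3 AUU (Ile): third position 3-fold.
Codon 4 CAC (His): third position 2-fold.
Codon 5 GCA (Ala): third position 4-fold.
Codon 6 CUU (Leu): third position 4-fold.
Codon 7 AGU (Ser): third position 2-fold.
Codon 8 AAC (Asn): third position 2-fold.
Codon 9 CCU (Pro): third position 4-fold.
Four-fold degenerate third positions: 4.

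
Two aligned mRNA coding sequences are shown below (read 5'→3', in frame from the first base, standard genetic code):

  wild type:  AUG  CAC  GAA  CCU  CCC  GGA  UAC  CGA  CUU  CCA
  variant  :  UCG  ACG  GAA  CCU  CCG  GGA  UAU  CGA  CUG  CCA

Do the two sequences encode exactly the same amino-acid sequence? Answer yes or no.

no

Codon 1: AUG Met / UCG Ser — nonsynonymous.
Codon 2: CAC His / ACG Thr — nonsynonymous.
Codon 3: GAA Glu / GAA Glu — identical.
Codon 4: CCU Pro / CCU Pro — identical.
Codon 5: CCC Pro / CCG Pro — synonymous.
Codon 6: GGA Gly / GGA Gly — identical.
Codon 7: UAC Tyr / UAU Tyr — synonymous.
Codon 8: CGA Arg / CGA Arg — identical.
Codon 9: CUU Leu / CUG Leu — synonymous.
Codon 10: CCA Pro / CCA Pro — identical.
Nonsynonymous differences: 2 → different protein.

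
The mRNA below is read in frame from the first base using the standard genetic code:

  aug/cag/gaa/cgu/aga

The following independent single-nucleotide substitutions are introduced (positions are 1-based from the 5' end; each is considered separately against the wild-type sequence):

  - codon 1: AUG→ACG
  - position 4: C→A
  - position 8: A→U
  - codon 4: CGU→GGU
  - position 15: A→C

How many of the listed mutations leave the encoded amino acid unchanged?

0

Codon 1: AUG (Met) → ACG (Thr) — missense.
Codon 2: CAG (Gln) → AAG (Lys) — missense.
Codon 3: GAA (Glu) → GUA (Val) — missense.
Codon 4: CGU (Arg) → GGU (Gly) — missense.
Codon 5: AGA (Arg) → AGC (Ser) — missense.
Synonymous: 0 of 5.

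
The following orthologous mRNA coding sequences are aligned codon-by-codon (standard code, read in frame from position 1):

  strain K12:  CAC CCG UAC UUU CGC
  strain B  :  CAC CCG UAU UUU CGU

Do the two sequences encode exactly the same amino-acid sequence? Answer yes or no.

yes

Codon 1: CAC His / CAC His — identical.
Codon 2: CCG Pro / CCG Pro — identical.
Codon 3: UAC Tyr / UAU Tyr — synonymous.
Codon 4: UUU Phe / UUU Phe — identical.
Codon 5: CGC Arg / CGU Arg — synonymous.
Nonsynonymous differences: 0 → same protein.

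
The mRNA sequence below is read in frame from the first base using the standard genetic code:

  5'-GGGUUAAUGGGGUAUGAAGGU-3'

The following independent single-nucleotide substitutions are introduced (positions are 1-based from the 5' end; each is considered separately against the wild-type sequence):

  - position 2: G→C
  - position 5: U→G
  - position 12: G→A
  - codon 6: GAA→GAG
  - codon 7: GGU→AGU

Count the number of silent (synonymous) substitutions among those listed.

Codon 1: GGG (Gly) → GCG (Ala) — missense.
Codon 2: UUA (Leu) → UGA (Stop) — nonsense.
Codon 4: GGG (Gly) → GGA (Gly) — synonymous.
Codon 6: GAA (Glu) → GAG (Glu) — synonymous.
Codon 7: GGU (Gly) → AGU (Ser) — missense.
Synonymous: 2 of 5.

2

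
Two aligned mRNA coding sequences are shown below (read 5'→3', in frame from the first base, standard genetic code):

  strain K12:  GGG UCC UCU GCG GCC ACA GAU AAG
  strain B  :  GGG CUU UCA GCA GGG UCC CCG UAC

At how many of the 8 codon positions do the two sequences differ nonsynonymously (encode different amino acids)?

5

Codon 1: GGG Gly / GGG Gly — identical.
Codon 2: UCC Ser / CUU Leu — nonsynonymous.
Codon 3: UCU Ser / UCA Ser — synonymous.
Codon 4: GCG Ala / GCA Ala — synonymous.
Codon 5: GCC Ala / GGG Gly — nonsynonymous.
Codon 6: ACA Thr / UCC Ser — nonsynonymous.
Codon 7: GAU Asp / CCG Pro — nonsynonymous.
Codon 8: AAG Lys / UAC Tyr — nonsynonymous.
Nonsynonymous differences: 5.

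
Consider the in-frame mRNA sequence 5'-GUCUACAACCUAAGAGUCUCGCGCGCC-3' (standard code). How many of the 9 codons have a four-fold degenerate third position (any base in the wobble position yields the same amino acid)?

Codon 1 GUC (Val): third position 4-fold.
Codon 2 UAC (Tyr): third position 2-fold.
Codon 3 AAC (Asn): third position 2-fold.
Codon 4 CUA (Leu): third position 4-fold.
Codon 5 AGA (Arg): third position 2-fold.
Codon 6 GUC (Val): third position 4-fold.
Codon 7 UCG (Ser): third position 4-fold.
Codon 8 CGC (Arg): third position 4-fold.
Codon 9 GCC (Ala): third position 4-fold.
Four-fold degenerate third positions: 6.

6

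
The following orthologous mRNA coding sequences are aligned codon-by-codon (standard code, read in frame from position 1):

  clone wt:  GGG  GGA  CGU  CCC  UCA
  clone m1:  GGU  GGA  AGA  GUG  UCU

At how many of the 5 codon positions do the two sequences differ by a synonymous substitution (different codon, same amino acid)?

Codon 1: GGG Gly / GGU Gly — synonymous.
Codon 2: GGA Gly / GGA Gly — identical.
Codon 3: CGU Arg / AGA Arg — synonymous.
Codon 4: CCC Pro / GUG Val — nonsynonymous.
Codon 5: UCA Ser / UCU Ser — synonymous.
Synonymous differences: 3.

3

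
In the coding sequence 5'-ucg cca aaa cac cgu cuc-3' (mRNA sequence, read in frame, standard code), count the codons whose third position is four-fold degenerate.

Codon 1 UCG (Ser): third position 4-fold.
Codon 2 CCA (Pro): third position 4-fold.
Codon 3 AAA (Lys): third position 2-fold.
Codon 4 CAC (His): third position 2-fold.
Codon 5 CGU (Arg): third position 4-fold.
Codon 6 CUC (Leu): third position 4-fold.
Four-fold degenerate third positions: 4.

4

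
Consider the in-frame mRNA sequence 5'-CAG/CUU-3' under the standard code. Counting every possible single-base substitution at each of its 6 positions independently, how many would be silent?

4

Codon 1 (CAG, Gln): 1 synonymous substitution.
Codon 2 (CUU, Leu): 3 synonymous substitutions.
Total: 1 + 3 = 4.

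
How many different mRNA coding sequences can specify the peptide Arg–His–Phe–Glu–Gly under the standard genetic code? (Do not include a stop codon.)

192

Arg: 6 codons.
His: 2 codons.
Phe: 2 codons.
Glu: 2 codons.
Gly: 4 codons.
6 × 2 × 2 × 2 × 4 = 192.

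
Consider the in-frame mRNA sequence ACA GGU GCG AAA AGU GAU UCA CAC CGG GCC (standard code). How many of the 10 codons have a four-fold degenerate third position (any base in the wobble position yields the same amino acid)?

Codon 1 ACA (Thr): third position 4-fold.
Codon 2 GGU (Gly): third position 4-fold.
Codon 3 GCG (Ala): third position 4-fold.
Codon 4 AAA (Lys): third position 2-fold.
Codon 5 AGU (Ser): third position 2-fold.
Codon 6 GAU (Asp): third position 2-fold.
Codon 7 UCA (Ser): third position 4-fold.
Codon 8 CAC (His): third position 2-fold.
Codon 9 CGG (Arg): third position 4-fold.
Codon 10 GCC (Ala): third position 4-fold.
Four-fold degenerate third positions: 6.

6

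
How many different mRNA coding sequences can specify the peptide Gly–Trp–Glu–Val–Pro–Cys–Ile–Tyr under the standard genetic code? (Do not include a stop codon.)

Gly: 4 codons.
Trp: 1 codon.
Glu: 2 codons.
Val: 4 codons.
Pro: 4 codons.
Cys: 2 codons.
Ile: 3 codons.
Tyr: 2 codons.
4 × 1 × 2 × 4 × 4 × 2 × 3 × 2 = 1536.

1536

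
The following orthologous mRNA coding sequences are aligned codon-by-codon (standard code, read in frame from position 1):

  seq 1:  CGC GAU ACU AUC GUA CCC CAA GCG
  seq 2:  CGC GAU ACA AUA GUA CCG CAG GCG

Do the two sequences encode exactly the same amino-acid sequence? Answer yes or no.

yes

Codon 1: CGC Arg / CGC Arg — identical.
Codon 2: GAU Asp / GAU Asp — identical.
Codon 3: ACU Thr / ACA Thr — synonymous.
Codon 4: AUC Ile / AUA Ile — synonymous.
Codon 5: GUA Val / GUA Val — identical.
Codon 6: CCC Pro / CCG Pro — synonymous.
Codon 7: CAA Gln / CAG Gln — synonymous.
Codon 8: GCG Ala / GCG Ala — identical.
Nonsynonymous differences: 0 → same protein.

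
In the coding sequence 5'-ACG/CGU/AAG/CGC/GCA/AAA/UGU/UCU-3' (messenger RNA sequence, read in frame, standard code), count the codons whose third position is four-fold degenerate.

5

Codon 1 ACG (Thr): third position 4-fold.
Codon 2 CGU (Arg): third position 4-fold.
Codon 3 AAG (Lys): third position 2-fold.
Codon 4 CGC (Arg): third position 4-fold.
Codon 5 GCA (Ala): third position 4-fold.
Codon 6 AAA (Lys): third position 2-fold.
Codon 7 UGU (Cys): third position 2-fold.
Codon 8 UCU (Ser): third position 4-fold.
Four-fold degenerate third positions: 5.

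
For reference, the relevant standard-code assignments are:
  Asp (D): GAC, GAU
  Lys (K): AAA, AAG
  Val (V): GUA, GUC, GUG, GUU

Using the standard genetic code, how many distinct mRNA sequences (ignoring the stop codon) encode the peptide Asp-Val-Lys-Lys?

32

Asp: 2 codons.
Val: 4 codons.
Lys: 2 codons.
Lys: 2 codons.
2 × 4 × 2 × 2 = 32.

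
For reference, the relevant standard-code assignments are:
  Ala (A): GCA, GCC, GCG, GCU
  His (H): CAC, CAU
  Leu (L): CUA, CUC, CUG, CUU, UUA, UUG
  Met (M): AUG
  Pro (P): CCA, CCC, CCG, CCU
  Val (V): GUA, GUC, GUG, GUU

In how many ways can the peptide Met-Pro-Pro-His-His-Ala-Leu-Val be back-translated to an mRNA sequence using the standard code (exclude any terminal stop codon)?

6144

Met: 1 codon.
Pro: 4 codons.
Pro: 4 codons.
His: 2 codons.
His: 2 codons.
Ala: 4 codons.
Leu: 6 codons.
Val: 4 codons.
1 × 4 × 4 × 2 × 2 × 4 × 6 × 4 = 6144.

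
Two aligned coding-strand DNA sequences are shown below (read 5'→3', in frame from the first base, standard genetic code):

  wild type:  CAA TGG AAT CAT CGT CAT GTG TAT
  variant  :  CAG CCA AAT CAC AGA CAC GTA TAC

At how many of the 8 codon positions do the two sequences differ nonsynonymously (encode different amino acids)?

Codon 1: CAA Gln / CAG Gln — synonymous.
Codon 2: TGG Trp / CCA Pro — nonsynonymous.
Codon 3: AAT Asn / AAT Asn — identical.
Codon 4: CAT His / CAC His — synonymous.
Codon 5: CGT Arg / AGA Arg — synonymous.
Codon 6: CAT His / CAC His — synonymous.
Codon 7: GTG Val / GTA Val — synonymous.
Codon 8: TAT Tyr / TAC Tyr — synonymous.
Nonsynonymous differences: 1.

1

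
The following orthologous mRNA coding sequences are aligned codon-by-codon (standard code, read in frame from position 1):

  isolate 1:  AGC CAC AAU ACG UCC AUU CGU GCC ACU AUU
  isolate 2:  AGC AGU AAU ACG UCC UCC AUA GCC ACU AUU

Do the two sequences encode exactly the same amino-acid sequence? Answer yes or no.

no

Codon 1: AGC Ser / AGC Ser — identical.
Codon 2: CAC His / AGU Ser — nonsynonymous.
Codon 3: AAU Asn / AAU Asn — identical.
Codon 4: ACG Thr / ACG Thr — identical.
Codon 5: UCC Ser / UCC Ser — identical.
Codon 6: AUU Ile / UCC Ser — nonsynonymous.
Codon 7: CGU Arg / AUA Ile — nonsynonymous.
Codon 8: GCC Ala / GCC Ala — identical.
Codon 9: ACU Thr / ACU Thr — identical.
Codon 10: AUU Ile / AUU Ile — identical.
Nonsynonymous differences: 3 → different protein.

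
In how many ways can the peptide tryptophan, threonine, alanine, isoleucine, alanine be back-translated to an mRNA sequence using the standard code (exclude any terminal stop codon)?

Trp: 1 codon.
Thr: 4 codons.
Ala: 4 codons.
Ile: 3 codons.
Ala: 4 codons.
1 × 4 × 4 × 3 × 4 = 192.

192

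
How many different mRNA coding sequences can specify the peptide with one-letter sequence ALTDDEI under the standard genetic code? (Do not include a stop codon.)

Ala: 4 codons.
Leu: 6 codons.
Thr: 4 codons.
Asp: 2 codons.
Asp: 2 codons.
Glu: 2 codons.
Ile: 3 codons.
4 × 6 × 4 × 2 × 2 × 2 × 3 = 2304.

2304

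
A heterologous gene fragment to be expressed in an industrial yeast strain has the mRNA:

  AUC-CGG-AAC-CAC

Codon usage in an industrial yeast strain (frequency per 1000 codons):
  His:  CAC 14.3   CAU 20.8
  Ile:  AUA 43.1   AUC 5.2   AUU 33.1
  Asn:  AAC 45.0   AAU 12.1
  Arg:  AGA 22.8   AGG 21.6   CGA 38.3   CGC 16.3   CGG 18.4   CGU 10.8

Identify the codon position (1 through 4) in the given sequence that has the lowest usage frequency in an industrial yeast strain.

1

Codon 1 AUC (Ile): 5.2 per 1000.
Codon 2 CGG (Arg): 18.4 per 1000.
Codon 3 AAC (Asn): 45.0 per 1000.
Codon 4 CAC (His): 14.3 per 1000.
Lowest frequency is 5.2 at codon 1.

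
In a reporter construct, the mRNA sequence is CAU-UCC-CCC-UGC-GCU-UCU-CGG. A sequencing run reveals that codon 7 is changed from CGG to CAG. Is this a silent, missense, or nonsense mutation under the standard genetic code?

missense

Position 20 falls in codon 7: CGG → Arg.
After the substitution the codon is CAG → Gln.
Arg ≠ Gln, so this is a missense mutation.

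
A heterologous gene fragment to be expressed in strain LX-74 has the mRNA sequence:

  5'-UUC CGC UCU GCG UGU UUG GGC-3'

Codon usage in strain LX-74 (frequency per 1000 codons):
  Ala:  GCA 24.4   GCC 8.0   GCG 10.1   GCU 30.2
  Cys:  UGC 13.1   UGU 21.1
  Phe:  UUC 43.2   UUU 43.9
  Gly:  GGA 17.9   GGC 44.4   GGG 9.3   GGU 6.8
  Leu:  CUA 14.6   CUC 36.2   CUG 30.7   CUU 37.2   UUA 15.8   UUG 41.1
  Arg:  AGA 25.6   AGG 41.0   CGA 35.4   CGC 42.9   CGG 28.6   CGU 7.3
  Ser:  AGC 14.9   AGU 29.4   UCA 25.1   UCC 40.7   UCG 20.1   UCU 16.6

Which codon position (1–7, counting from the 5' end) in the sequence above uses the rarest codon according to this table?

4

Codon 1 UUC (Phe): 43.2 per 1000.
Codon 2 CGC (Arg): 42.9 per 1000.
Codon 3 UCU (Ser): 16.6 per 1000.
Codon 4 GCG (Ala): 10.1 per 1000.
Codon 5 UGU (Cys): 21.1 per 1000.
Codon 6 UUG (Leu): 41.1 per 1000.
Codon 7 GGC (Gly): 44.4 per 1000.
Lowest frequency is 10.1 at codon 4.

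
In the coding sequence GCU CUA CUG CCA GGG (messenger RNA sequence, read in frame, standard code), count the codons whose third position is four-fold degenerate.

Codon 1 GCU (Ala): third position 4-fold.
Codon 2 CUA (Leu): third position 4-fold.
Codon 3 CUG (Leu): third position 4-fold.
Codon 4 CCA (Pro): third position 4-fold.
Codon 5 GGG (Gly): third position 4-fold.
Four-fold degenerate third positions: 5.

5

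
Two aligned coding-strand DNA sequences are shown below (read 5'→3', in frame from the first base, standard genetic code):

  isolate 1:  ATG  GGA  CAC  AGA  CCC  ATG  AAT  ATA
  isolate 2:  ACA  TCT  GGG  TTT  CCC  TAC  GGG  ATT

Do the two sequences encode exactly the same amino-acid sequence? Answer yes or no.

Codon 1: ATG Met / ACA Thr — nonsynonymous.
Codon 2: GGA Gly / TCT Ser — nonsynonymous.
Codon 3: CAC His / GGG Gly — nonsynonymous.
Codon 4: AGA Arg / TTT Phe — nonsynonymous.
Codon 5: CCC Pro / CCC Pro — identical.
Codon 6: ATG Met / TAC Tyr — nonsynonymous.
Codon 7: AAT Asn / GGG Gly — nonsynonymous.
Codon 8: ATA Ile / ATT Ile — synonymous.
Nonsynonymous differences: 6 → different protein.

no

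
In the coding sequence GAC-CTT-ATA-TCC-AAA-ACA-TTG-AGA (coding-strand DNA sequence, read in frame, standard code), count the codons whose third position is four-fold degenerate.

Codon 1 GAC (Asp): third position 2-fold.
Codon 2 CTT (Leu): third position 4-fold.
Codon 3 ATA (Ile): third position 3-fold.
Codon 4 TCC (Ser): third position 4-fold.
Codon 5 AAA (Lys): third position 2-fold.
Codon 6 ACA (Thr): third position 4-fold.
Codon 7 TTG (Leu): third position 2-fold.
Codon 8 AGA (Arg): third position 2-fold.
Four-fold degenerate third positions: 3.

3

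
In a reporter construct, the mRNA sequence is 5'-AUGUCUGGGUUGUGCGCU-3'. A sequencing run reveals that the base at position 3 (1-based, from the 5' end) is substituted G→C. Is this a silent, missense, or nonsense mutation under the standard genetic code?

missense

Position 3 falls in codon 1: AUG → Met.
After the substitution the codon is AUC → Ile.
Met ≠ Ile, so this is a missense mutation.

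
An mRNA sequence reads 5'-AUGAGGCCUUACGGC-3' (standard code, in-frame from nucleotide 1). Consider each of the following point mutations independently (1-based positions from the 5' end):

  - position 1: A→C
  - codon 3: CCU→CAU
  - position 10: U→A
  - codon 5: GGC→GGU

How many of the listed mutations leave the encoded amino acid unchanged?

Codon 1: AUG (Met) → CUG (Leu) — missense.
Codon 3: CCU (Pro) → CAU (His) — missense.
Codon 4: UAC (Tyr) → AAC (Asn) — missense.
Codon 5: GGC (Gly) → GGU (Gly) — synonymous.
Synonymous: 1 of 4.

1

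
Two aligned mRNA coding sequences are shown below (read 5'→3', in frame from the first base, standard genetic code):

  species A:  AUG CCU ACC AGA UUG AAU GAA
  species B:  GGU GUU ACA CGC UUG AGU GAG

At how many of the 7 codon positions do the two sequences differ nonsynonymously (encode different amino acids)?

3

Codon 1: AUG Met / GGU Gly — nonsynonymous.
Codon 2: CCU Pro / GUU Val — nonsynonymous.
Codon 3: ACC Thr / ACA Thr — synonymous.
Codon 4: AGA Arg / CGC Arg — synonymous.
Codon 5: UUG Leu / UUG Leu — identical.
Codon 6: AAU Asn / AGU Ser — nonsynonymous.
Codon 7: GAA Glu / GAG Glu — synonymous.
Nonsynonymous differences: 3.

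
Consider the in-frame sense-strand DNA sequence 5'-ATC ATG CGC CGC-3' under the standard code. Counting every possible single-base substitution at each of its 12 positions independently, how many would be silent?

8

Codon 1 (ATC, Ile): 2 synonymous substitutions.
Codon 2 (ATG, Met): 0 synonymous substitutions.
Codon 3 (CGC, Arg): 3 synonymous substitutions.
Codon 4 (CGC, Arg): 3 synonymous substitutions.
Total: 2 + 0 + 3 + 3 = 8.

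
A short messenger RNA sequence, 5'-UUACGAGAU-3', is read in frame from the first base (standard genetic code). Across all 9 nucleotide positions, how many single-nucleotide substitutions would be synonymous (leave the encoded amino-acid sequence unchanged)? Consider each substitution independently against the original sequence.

Codon 1 (UUA, Leu): 2 synonymous substitutions.
Codon 2 (CGA, Arg): 4 synonymous substitutions.
Codon 3 (GAU, Asp): 1 synonymous substitution.
Total: 2 + 4 + 1 = 7.

7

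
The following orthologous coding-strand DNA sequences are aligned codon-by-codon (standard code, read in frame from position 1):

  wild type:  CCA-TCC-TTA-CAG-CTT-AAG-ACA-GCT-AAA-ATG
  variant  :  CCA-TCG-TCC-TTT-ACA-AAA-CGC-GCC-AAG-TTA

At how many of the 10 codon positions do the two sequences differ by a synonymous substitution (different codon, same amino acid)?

4

Codon 1: CCA Pro / CCA Pro — identical.
Codon 2: TCC Ser / TCG Ser — synonymous.
Codon 3: TTA Leu / TCC Ser — nonsynonymous.
Codon 4: CAG Gln / TTT Phe — nonsynonymous.
Codon 5: CTT Leu / ACA Thr — nonsynonymous.
Codon 6: AAG Lys / AAA Lys — synonymous.
Codon 7: ACA Thr / CGC Arg — nonsynonymous.
Codon 8: GCT Ala / GCC Ala — synonymous.
Codon 9: AAA Lys / AAG Lys — synonymous.
Codon 10: ATG Met / TTA Leu — nonsynonymous.
Synonymous differences: 4.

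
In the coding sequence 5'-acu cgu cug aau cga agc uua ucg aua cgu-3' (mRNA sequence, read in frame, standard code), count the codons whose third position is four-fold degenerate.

Codon 1 ACU (Thr): third position 4-fold.
Codon 2 CGU (Arg): third position 4-fold.
Codon 3 CUG (Leu): third position 4-fold.
Codon 4 AAU (Asn): third position 2-fold.
Codon 5 CGA (Arg): third position 4-fold.
Codon 6 AGC (Ser): third position 2-fold.
Codon 7 UUA (Leu): third position 2-fold.
Codon 8 UCG (Ser): third position 4-fold.
Codon 9 AUA (Ile): third position 3-fold.
Codon 10 CGU (Arg): third position 4-fold.
Four-fold degenerate third positions: 6.

6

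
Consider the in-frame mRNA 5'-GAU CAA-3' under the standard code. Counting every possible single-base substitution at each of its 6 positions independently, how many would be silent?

2

Codon 1 (GAU, Asp): 1 synonymous substitution.
Codon 2 (CAA, Gln): 1 synonymous substitution.
Total: 1 + 1 = 2.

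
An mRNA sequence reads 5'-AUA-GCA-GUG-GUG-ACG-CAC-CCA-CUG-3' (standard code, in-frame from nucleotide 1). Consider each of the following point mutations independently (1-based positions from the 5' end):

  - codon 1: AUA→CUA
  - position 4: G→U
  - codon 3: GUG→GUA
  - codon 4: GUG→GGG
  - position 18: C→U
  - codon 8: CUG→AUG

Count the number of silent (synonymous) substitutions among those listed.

2

Codon 1: AUA (Ile) → CUA (Leu) — missense.
Codon 2: GCA (Ala) → UCA (Ser) — missense.
Codon 3: GUG (Val) → GUA (Val) — synonymous.
Codon 4: GUG (Val) → GGG (Gly) — missense.
Codon 6: CAC (His) → CAU (His) — synonymous.
Codon 8: CUG (Leu) → AUG (Met) — missense.
Synonymous: 2 of 6.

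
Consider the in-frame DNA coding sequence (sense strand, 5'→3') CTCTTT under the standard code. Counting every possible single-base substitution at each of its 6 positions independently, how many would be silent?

Codon 1 (CTC, Leu): 3 synonymous substitutions.
Codon 2 (TTT, Phe): 1 synonymous substitution.
Total: 3 + 1 = 4.

4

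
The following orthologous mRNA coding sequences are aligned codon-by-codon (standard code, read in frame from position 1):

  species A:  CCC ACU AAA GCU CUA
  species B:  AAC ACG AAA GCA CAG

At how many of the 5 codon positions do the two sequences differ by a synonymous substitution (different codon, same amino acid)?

Codon 1: CCC Pro / AAC Asn — nonsynonymous.
Codon 2: ACU Thr / ACG Thr — synonymous.
Codon 3: AAA Lys / AAA Lys — identical.
Codon 4: GCU Ala / GCA Ala — synonymous.
Codon 5: CUA Leu / CAG Gln — nonsynonymous.
Synonymous differences: 2.

2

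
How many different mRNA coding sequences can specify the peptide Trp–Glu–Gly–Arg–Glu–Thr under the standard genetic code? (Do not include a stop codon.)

384

Trp: 1 codon.
Glu: 2 codons.
Gly: 4 codons.
Arg: 6 codons.
Glu: 2 codons.
Thr: 4 codons.
1 × 2 × 4 × 6 × 2 × 4 = 384.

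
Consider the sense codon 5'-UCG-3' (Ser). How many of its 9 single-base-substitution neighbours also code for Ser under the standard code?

3

Position 1: none → 0 synonymous.
Position 2: none → 0 synonymous.
Position 3: UCU, UCC, UCA → 3 synonymous.
Total: 0 + 0 + 3 = 3.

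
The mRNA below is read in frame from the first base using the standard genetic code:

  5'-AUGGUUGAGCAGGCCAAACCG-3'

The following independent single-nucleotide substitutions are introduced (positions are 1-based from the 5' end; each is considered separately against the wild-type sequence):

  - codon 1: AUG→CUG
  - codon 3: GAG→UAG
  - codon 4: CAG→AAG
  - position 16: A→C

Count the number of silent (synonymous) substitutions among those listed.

0

Codon 1: AUG (Met) → CUG (Leu) — missense.
Codon 3: GAG (Glu) → UAG (Stop) — nonsense.
Codon 4: CAG (Gln) → AAG (Lys) — missense.
Codon 6: AAA (Lys) → CAA (Gln) — missense.
Synonymous: 0 of 4.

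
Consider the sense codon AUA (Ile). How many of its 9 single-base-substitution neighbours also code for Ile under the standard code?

2

Position 1: none → 0 synonymous.
Position 2: none → 0 synonymous.
Position 3: AUU, AUC → 2 synonymous.
Total: 0 + 0 + 2 = 2.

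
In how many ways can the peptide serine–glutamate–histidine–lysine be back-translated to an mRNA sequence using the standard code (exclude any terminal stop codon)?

Ser: 6 codons.
Glu: 2 codons.
His: 2 codons.
Lys: 2 codons.
6 × 2 × 2 × 2 = 48.

48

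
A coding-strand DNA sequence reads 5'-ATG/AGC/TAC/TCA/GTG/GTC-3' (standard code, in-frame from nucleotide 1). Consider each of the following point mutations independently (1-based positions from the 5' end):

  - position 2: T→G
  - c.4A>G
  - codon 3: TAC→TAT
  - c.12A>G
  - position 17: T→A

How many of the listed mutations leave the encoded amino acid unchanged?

2

Codon 1: ATG (Met) → AGG (Arg) — missense.
Codon 2: AGC (Ser) → GGC (Gly) — missense.
Codon 3: TAC (Tyr) → TAT (Tyr) — synonymous.
Codon 4: TCA (Ser) → TCG (Ser) — synonymous.
Codon 6: GTC (Val) → GAC (Asp) — missense.
Synonymous: 2 of 5.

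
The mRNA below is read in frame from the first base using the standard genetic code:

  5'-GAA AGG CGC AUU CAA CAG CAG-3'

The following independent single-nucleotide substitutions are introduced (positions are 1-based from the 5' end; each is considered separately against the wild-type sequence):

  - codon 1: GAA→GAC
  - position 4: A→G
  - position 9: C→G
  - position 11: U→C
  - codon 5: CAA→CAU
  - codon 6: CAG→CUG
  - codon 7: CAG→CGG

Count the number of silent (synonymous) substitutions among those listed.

1

Codon 1: GAA (Glu) → GAC (Asp) — missense.
Codon 2: AGG (Arg) → GGG (Gly) — missense.
Codon 3: CGC (Arg) → CGG (Arg) — synonymous.
Codon 4: AUU (Ile) → ACU (Thr) — missense.
Codon 5: CAA (Gln) → CAU (His) — missense.
Codon 6: CAG (Gln) → CUG (Leu) — missense.
Codon 7: CAG (Gln) → CGG (Arg) — missense.
Synonymous: 1 of 7.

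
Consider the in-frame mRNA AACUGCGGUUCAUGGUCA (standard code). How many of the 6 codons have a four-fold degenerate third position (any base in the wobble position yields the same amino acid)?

3

Codon 1 AAC (Asn): third position 2-fold.
Codon 2 UGC (Cys): third position 2-fold.
Codon 3 GGU (Gly): third position 4-fold.
Codon 4 UCA (Ser): third position 4-fold.
Codon 5 UGG (Trp): third position 1-fold.
Codon 6 UCA (Ser): third position 4-fold.
Four-fold degenerate third positions: 3.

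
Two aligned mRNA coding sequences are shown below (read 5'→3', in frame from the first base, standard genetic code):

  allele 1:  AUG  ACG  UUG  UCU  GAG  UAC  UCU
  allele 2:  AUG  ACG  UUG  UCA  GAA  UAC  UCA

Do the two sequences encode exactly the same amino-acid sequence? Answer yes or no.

Codon 1: AUG Met / AUG Met — identical.
Codon 2: ACG Thr / ACG Thr — identical.
Codon 3: UUG Leu / UUG Leu — identical.
Codon 4: UCU Ser / UCA Ser — synonymous.
Codon 5: GAG Glu / GAA Glu — synonymous.
Codon 6: UAC Tyr / UAC Tyr — identical.
Codon 7: UCU Ser / UCA Ser — synonymous.
Nonsynonymous differences: 0 → same protein.

yes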